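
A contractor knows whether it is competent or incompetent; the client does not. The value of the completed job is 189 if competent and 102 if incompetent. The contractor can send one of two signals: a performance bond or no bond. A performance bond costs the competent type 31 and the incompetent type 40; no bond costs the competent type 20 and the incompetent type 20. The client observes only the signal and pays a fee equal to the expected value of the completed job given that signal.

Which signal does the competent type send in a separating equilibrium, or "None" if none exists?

Try competent → bond, incompetent → no bond:
  If types separate, bond earns payment 189 and no bond earns 102.
  Competent: bond gives 189 − 31 = 158; no bond gives 102 − 20 = 82. No deviation. ✓
  Incompetent: no bond gives 102 − 20 = 82; bond gives 189 − 40 = 149. Would deviate. ✗
Try competent → no bond, incompetent → bond:
  If types separate, no bond earns payment 189 and bond earns 102.
  Competent: no bond gives 189 − 20 = 169; bond gives 102 − 31 = 71. No deviation. ✓
  Incompetent: bond gives 102 − 40 = 62; no bond gives 189 − 20 = 169. Would deviate. ✗
Neither assignment is incentive-compatible.

None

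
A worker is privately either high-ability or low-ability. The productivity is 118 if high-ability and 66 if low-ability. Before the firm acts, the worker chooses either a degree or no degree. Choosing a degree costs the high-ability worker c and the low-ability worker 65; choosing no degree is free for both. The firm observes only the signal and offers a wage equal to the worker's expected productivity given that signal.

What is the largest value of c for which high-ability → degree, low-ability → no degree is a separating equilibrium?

52

Under separation: degree → high-ability (pays 118); no degree → low-ability (pays 66).
Low-ability: 66 − 0 = 66 ≥ 118 − 65 = 53. Holds regardless of c. ✓
High-ability: 118 − c ≥ 66 − 0, so c ≤ 118 − 66 = 52.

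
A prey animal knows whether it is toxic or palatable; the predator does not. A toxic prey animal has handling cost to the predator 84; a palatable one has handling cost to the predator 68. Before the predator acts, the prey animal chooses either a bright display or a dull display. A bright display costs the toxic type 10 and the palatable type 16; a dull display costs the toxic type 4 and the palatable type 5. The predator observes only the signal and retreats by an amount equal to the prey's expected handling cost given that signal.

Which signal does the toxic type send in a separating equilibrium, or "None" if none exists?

None

Try toxic → bright display, palatable → dull display:
  Under separation the predator infers type exactly: bright display → toxic (pays 84), dull display → palatable (pays 68).
  Toxic: bright display gives 84 − 10 = 74; dull display gives 68 − 4 = 64. No deviation. ✓
  Palatable: dull display gives 68 − 5 = 63; bright display gives 84 − 16 = 68. Would deviate. ✗
Try toxic → dull display, palatable → bright display:
  Under separation the predator infers type exactly: dull display → toxic (pays 84), bright display → palatable (pays 68).
  Toxic: dull display gives 84 − 4 = 80; bright display gives 68 − 10 = 58. No deviation. ✓
  Palatable: bright display gives 68 − 16 = 52; dull display gives 84 − 5 = 79. Would deviate. ✗
Neither assignment is incentive-compatible.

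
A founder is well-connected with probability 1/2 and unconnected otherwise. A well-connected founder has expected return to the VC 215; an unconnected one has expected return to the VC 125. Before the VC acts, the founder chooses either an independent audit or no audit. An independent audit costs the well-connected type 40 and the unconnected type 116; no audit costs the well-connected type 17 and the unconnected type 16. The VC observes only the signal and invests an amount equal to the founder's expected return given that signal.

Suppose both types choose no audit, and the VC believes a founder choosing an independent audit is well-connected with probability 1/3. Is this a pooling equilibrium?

Yes

At the pooled signal (no audit) the VC holds the prior 1/2 and pays 1/2·215 + 1/2·125 = 170. Off-path (audit) belief 1/3 gives 1/3·215 + 2/3·125 = 155.
Well-connected: no audit gives 170 − 17 = 153; audit gives 155 − 40 = 115. Stays. ✓
Unconnected: no audit gives 170 − 16 = 154; audit gives 155 − 116 = 39. Stays. ✓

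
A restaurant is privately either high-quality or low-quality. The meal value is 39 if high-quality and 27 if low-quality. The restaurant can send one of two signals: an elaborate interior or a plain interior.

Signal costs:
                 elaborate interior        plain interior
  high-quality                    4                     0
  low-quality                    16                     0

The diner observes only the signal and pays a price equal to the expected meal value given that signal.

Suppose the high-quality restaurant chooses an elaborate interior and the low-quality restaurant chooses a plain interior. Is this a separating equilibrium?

Yes

If types separate, elaborate interior earns payment 39 and plain interior earns 27.
High-quality: elaborate interior gives 39 − 4 = 35; plain interior gives 27 − 0 = 27. No deviation. ✓
Low-quality: plain interior gives 27 − 0 = 27; elaborate interior gives 39 − 16 = 23. No deviation. ✓
Neither type gains from mimicking the other.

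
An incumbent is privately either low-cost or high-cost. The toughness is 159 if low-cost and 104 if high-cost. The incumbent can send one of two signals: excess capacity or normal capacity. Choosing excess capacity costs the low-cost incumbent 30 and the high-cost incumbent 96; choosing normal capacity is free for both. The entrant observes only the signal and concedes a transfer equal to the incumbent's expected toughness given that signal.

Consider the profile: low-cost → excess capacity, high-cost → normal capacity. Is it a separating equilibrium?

Under separation the entrant infers type exactly: excess capacity → low-cost (pays 159), normal capacity → high-cost (pays 104).
Low-cost: excess capacity gives 159 − 30 = 129; normal capacity gives 104 − 0 = 104. No deviation. ✓
High-cost: normal capacity gives 104 − 0 = 104; excess capacity gives 159 − 96 = 63. No deviation. ✓
Neither type gains from mimicking the other.

Yes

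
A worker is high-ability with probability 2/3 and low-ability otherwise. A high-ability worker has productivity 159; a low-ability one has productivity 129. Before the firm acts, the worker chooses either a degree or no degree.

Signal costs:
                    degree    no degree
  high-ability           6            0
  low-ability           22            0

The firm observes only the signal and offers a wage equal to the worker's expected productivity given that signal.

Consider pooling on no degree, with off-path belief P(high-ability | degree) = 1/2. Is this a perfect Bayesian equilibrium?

At the pooled signal (no degree) the firm holds the prior 2/3 and pays 2/3·159 + 1/3·129 = 149. Off-path (degree) belief 1/2 gives 1/2·159 + 1/2·129 = 144.
High-ability: no degree gives 149 − 0 = 149; degree gives 144 − 6 = 138. Stays. ✓
Low-ability: no degree gives 149 − 0 = 149; degree gives 144 − 22 = 122. Stays. ✓

Yes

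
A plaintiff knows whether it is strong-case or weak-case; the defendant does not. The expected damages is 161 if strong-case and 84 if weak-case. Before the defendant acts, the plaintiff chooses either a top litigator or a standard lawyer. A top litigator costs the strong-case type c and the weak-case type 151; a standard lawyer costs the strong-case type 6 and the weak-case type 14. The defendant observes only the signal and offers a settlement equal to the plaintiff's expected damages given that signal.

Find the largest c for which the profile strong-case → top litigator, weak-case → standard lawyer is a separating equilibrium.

83

Under separation: top litigator → strong-case (pays 161); standard lawyer → weak-case (pays 84).
Weak-case: 84 − 14 = 70 ≥ 161 − 151 = 10. Holds regardless of c. ✓
Strong-case: 161 − c ≥ 84 − 6, so c ≤ 161 − 78 = 83.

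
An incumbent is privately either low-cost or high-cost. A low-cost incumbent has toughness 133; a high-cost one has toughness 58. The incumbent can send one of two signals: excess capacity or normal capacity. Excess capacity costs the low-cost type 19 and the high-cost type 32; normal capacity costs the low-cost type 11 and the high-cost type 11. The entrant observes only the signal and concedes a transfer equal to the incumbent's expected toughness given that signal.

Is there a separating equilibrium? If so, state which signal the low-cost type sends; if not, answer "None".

None

Try low-cost → excess capacity, high-cost → normal capacity:
  Under separation the entrant infers type exactly: excess capacity → low-cost (pays 133), normal capacity → high-cost (pays 58).
  Low-cost: excess capacity gives 133 − 19 = 114; normal capacity gives 58 − 11 = 47. No deviation. ✓
  High-cost: normal capacity gives 58 − 11 = 47; excess capacity gives 133 − 32 = 101. Would deviate. ✗
Try low-cost → normal capacity, high-cost → excess capacity:
  Under separation the entrant infers type exactly: normal capacity → low-cost (pays 133), excess capacity → high-cost (pays 58).
  Low-cost: normal capacity gives 133 − 11 = 122; excess capacity gives 58 − 19 = 39. No deviation. ✓
  High-cost: excess capacity gives 58 − 32 = 26; normal capacity gives 133 − 11 = 122. Would deviate. ✗
Neither assignment is incentive-compatible.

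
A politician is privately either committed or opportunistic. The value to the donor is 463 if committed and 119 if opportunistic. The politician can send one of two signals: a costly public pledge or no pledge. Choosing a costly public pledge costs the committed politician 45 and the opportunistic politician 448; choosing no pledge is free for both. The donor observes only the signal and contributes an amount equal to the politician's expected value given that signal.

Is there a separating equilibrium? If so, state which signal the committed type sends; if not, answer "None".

pledge

Try committed → pledge, opportunistic → no pledge:
  If types separate, pledge earns payment 463 and no pledge earns 119.
  Committed: pledge gives 463 − 45 = 418; no pledge gives 119 − 0 = 119. No deviation. ✓
  Opportunistic: no pledge gives 119 − 0 = 119; pledge gives 463 − 448 = 15. No deviation. ✓
Both hold — the committed type sends pledge.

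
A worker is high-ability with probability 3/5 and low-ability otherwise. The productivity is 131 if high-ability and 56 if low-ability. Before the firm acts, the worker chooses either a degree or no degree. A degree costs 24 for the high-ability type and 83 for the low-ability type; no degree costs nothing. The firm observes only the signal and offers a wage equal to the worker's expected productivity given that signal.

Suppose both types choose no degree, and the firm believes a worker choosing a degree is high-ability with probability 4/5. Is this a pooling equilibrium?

At the pooled signal (no degree) the firm holds the prior 3/5 and pays 3/5·131 + 2/5·56 = 101. Off-path (degree) belief 4/5 gives 4/5·131 + 1/5·56 = 116.
High-ability: no degree gives 101 − 0 = 101; degree gives 116 − 24 = 92. Stays. ✓
Low-ability: no degree gives 101 − 0 = 101; degree gives 116 − 83 = 33. Stays. ✓

Yes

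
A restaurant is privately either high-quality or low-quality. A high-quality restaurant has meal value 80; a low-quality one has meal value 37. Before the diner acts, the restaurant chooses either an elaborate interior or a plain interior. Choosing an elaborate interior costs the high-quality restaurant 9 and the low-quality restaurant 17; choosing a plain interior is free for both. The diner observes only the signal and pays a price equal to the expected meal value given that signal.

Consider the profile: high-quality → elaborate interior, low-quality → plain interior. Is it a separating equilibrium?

No

Under separation the diner infers type exactly: elaborate interior → high-quality (pays 80), plain interior → low-quality (pays 37).
High-quality: elaborate interior gives 80 − 9 = 71; plain interior gives 37 − 0 = 37. No deviation. ✓
Low-quality: plain interior gives 37 − 0 = 37; elaborate interior gives 80 − 17 = 63. Would deviate. ✗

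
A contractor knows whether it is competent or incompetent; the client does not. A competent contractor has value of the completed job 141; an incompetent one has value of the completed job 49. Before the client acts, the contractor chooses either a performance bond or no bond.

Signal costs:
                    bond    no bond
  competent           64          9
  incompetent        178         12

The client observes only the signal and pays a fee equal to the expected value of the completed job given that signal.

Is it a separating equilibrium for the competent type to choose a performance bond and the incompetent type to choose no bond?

Yes

If types separate, bond earns payment 141 and no bond earns 49.
Competent: bond gives 141 − 64 = 77; no bond gives 49 − 9 = 40. No deviation. ✓
Incompetent: no bond gives 49 − 12 = 37; bond gives 141 − 178 = -37. No deviation. ✓
Neither type gains from mimicking the other.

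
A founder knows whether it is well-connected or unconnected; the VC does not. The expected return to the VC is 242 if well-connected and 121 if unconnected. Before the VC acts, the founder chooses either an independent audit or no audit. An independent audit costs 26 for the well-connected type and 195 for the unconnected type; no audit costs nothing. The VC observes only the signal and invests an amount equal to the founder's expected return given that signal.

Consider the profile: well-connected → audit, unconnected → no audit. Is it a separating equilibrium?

If types separate, audit earns payment 242 and no audit earns 121.
Well-connected: audit gives 242 − 26 = 216; no audit gives 121 − 0 = 121. No deviation. ✓
Unconnected: no audit gives 121 − 0 = 121; audit gives 242 − 195 = 47. No deviation. ✓
Both incentive constraints hold.

Yes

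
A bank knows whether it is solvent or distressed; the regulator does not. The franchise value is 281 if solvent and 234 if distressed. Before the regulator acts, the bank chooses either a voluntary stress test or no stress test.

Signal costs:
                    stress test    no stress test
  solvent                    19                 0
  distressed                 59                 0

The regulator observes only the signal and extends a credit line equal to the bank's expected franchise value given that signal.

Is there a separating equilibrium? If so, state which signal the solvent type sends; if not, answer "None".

Try solvent → stress test, distressed → no stress test:
  If types separate, stress test earns payment 281 and no stress test earns 234.
  Solvent: stress test gives 281 − 19 = 262; no stress test gives 234 − 0 = 234. No deviation. ✓
  Distressed: no stress test gives 234 − 0 = 234; stress test gives 281 − 59 = 222. No deviation. ✓
Both hold — the solvent type sends stress test.

stress test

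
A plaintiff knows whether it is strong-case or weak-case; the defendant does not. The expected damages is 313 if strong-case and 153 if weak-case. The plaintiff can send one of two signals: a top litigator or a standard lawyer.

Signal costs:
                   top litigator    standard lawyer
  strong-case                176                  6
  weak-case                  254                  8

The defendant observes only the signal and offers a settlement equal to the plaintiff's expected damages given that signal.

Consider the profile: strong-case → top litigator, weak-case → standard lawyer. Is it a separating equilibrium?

No

Under separation the defendant infers type exactly: top litigator → strong-case (pays 313), standard lawyer → weak-case (pays 153).
Strong-case: top litigator gives 313 − 176 = 137; standard lawyer gives 153 − 6 = 147. Would deviate. ✗
Weak-case: standard lawyer gives 153 − 8 = 145; top litigator gives 313 − 254 = 59. No deviation. ✓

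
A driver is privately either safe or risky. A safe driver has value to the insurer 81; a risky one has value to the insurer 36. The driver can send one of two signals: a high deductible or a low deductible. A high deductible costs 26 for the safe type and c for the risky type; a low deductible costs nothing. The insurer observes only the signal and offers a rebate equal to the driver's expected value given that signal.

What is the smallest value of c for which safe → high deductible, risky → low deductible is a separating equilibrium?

45

Under separation: high deductible → safe (pays 81); low deductible → risky (pays 36).
Safe: 81 − 26 = 55 ≥ 36 − 0 = 36. Holds regardless of c. ✓
Risky: 36 − 0 ≥ 81 − c, so c ≥ 81 − 36 = 45.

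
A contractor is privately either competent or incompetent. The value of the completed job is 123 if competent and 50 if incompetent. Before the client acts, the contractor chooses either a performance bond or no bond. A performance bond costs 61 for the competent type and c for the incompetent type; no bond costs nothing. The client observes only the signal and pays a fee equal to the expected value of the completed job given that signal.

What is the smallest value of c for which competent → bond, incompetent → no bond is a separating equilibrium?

Under separation: bond → competent (pays 123); no bond → incompetent (pays 50).
Competent: 123 − 61 = 62 ≥ 50 − 0 = 50. Holds regardless of c. ✓
Incompetent: 50 − 0 ≥ 123 − c, so c ≥ 123 − 50 = 73.

73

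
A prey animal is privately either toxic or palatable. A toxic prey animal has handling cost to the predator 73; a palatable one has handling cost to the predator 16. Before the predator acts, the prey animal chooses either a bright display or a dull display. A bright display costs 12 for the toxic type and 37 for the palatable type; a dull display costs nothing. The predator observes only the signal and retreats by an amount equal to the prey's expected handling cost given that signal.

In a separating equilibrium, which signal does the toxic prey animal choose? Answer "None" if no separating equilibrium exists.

Try toxic → bright display, palatable → dull display:
  Under separation the predator infers type exactly: bright display → toxic (pays 73), dull display → palatable (pays 16).
  Toxic: bright display gives 73 − 12 = 61; dull display gives 16 − 0 = 16. No deviation. ✓
  Palatable: dull display gives 16 − 0 = 16; bright display gives 73 − 37 = 36. Would deviate. ✗
Try toxic → dull display, palatable → bright display:
  Under separation the predator infers type exactly: dull display → toxic (pays 73), bright display → palatable (pays 16).
  Toxic: dull display gives 73 − 0 = 73; bright display gives 16 − 12 = 4. No deviation. ✓
  Palatable: bright display gives 16 − 37 = -21; dull display gives 73 − 0 = 73. Would deviate. ✗
Neither assignment is incentive-compatible.

None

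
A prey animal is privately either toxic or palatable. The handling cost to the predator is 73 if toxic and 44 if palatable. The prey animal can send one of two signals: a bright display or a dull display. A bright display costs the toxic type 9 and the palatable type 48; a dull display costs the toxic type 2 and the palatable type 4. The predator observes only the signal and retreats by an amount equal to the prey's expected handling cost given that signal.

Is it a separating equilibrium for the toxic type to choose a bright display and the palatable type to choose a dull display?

Under separation the predator infers type exactly: bright display → toxic (pays 73), dull display → palatable (pays 44).
Toxic: bright display gives 73 − 9 = 64; dull display gives 44 − 2 = 42. No deviation. ✓
Palatable: dull display gives 44 − 4 = 40; bright display gives 73 − 48 = 25. No deviation. ✓
Neither type gains from mimicking the other.

Yes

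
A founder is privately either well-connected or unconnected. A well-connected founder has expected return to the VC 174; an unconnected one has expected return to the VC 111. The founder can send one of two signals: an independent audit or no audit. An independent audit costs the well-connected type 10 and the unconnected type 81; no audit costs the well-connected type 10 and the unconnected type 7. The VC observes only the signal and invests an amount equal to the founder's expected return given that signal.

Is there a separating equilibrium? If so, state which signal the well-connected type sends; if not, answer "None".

audit

Try well-connected → audit, unconnected → no audit:
  Under separation the VC infers type exactly: audit → well-connected (pays 174), no audit → unconnected (pays 111).
  Well-connected: audit gives 174 − 10 = 164; no audit gives 111 − 10 = 101. No deviation. ✓
  Unconnected: no audit gives 111 − 7 = 104; audit gives 174 − 81 = 93. No deviation. ✓
Both hold — the well-connected type sends audit.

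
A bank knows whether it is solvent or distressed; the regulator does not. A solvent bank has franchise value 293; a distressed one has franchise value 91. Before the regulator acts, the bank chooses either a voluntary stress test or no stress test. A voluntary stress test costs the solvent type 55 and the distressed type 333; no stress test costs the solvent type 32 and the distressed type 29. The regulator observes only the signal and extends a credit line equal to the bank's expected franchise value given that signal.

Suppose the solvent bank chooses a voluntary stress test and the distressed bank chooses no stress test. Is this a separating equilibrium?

Yes

Under separation the regulator infers type exactly: stress test → solvent (pays 293), no stress test → distressed (pays 91).
Solvent: stress test gives 293 − 55 = 238; no stress test gives 91 − 32 = 59. No deviation. ✓
Distressed: no stress test gives 91 − 29 = 62; stress test gives 293 − 333 = -40. No deviation. ✓
Both incentive constraints hold.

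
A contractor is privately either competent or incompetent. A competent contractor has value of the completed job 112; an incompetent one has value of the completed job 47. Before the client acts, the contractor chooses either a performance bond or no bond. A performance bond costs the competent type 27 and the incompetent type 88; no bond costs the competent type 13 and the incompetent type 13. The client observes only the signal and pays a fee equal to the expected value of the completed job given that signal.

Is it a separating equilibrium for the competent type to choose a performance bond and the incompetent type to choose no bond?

If types separate, bond earns payment 112 and no bond earns 47.
Competent: bond gives 112 − 27 = 85; no bond gives 47 − 13 = 34. No deviation. ✓
Incompetent: no bond gives 47 − 13 = 34; bond gives 112 − 88 = 24. No deviation. ✓
Neither type gains from mimicking the other.

Yes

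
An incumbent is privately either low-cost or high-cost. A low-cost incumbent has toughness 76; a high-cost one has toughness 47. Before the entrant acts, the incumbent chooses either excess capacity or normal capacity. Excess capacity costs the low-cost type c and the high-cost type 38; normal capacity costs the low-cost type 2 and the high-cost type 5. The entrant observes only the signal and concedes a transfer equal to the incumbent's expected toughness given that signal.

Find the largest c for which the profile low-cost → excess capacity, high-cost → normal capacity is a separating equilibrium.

31

Under separation: excess capacity → low-cost (pays 76); normal capacity → high-cost (pays 47).
High-cost: 47 − 5 = 42 ≥ 76 − 38 = 38. Holds regardless of c. ✓
Low-cost: 76 − c ≥ 47 − 2, so c ≤ 76 − 45 = 31.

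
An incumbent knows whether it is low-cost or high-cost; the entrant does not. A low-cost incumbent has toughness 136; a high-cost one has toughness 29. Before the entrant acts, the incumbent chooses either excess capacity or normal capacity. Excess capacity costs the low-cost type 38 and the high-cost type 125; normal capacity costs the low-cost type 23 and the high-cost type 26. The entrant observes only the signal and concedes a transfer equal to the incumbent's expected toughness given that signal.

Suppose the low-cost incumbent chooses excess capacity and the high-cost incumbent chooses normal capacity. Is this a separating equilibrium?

If types separate, excess capacity earns payment 136 and normal capacity earns 29.
Low-cost: excess capacity gives 136 − 38 = 98; normal capacity gives 29 − 23 = 6. No deviation. ✓
High-cost: normal capacity gives 29 − 26 = 3; excess capacity gives 136 − 125 = 11. Would deviate. ✗

No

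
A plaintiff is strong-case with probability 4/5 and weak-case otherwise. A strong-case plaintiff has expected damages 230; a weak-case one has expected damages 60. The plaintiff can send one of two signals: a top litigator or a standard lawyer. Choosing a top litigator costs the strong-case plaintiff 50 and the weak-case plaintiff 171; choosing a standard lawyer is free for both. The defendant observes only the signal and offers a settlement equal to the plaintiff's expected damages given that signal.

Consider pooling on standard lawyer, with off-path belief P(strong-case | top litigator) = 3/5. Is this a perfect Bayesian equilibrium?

At the pooled signal (standard lawyer) the defendant holds the prior 4/5 and pays 4/5·230 + 1/5·60 = 196. Off-path (top litigator) belief 3/5 gives 3/5·230 + 2/5·60 = 162.
Strong-case: standard lawyer gives 196 − 0 = 196; top litigator gives 162 − 50 = 112. Stays. ✓
Weak-case: standard lawyer gives 196 − 0 = 196; top litigator gives 162 − 171 = -9. Stays. ✓

Yes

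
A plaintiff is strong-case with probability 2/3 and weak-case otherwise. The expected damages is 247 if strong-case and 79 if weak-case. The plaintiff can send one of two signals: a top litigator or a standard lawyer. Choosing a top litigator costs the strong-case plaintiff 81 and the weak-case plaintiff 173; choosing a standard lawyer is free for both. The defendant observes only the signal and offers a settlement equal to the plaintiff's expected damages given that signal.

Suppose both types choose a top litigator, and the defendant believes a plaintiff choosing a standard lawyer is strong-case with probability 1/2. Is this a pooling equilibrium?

No

At the pooled signal (top litigator) the defendant holds the prior 2/3 and pays 2/3·247 + 1/3·79 = 191. Off-path (standard lawyer) belief 1/2 gives 1/2·247 + 1/2·79 = 163.
Strong-case: top litigator gives 191 − 81 = 110; standard lawyer gives 163 − 0 = 163. Deviates. ✗
Weak-case: top litigator gives 191 − 173 = 18; standard lawyer gives 163 − 0 = 163. Deviates. ✗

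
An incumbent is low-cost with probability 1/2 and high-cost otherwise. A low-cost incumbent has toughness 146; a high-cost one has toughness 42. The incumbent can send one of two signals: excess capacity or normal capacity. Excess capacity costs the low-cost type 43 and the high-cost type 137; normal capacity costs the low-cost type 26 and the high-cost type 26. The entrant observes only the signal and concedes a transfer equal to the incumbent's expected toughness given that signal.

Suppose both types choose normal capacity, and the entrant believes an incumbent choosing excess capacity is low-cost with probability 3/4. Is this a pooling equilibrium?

At the pooled signal (normal capacity) the entrant holds the prior 1/2 and pays 1/2·146 + 1/2·42 = 94. Off-path (excess capacity) belief 3/4 gives 3/4·146 + 1/4·42 = 120.
Low-cost: normal capacity gives 94 − 26 = 68; excess capacity gives 120 − 43 = 77. Deviates. ✗
High-cost: normal capacity gives 94 − 26 = 68; excess capacity gives 120 − 137 = -17. Stays. ✓

No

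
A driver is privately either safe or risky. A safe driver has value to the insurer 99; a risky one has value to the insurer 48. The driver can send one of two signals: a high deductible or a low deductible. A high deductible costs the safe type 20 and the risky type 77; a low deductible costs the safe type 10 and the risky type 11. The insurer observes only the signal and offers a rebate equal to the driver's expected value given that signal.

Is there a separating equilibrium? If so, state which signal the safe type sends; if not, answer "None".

Try safe → high deductible, risky → low deductible:
  Under separation the insurer infers type exactly: high deductible → safe (pays 99), low deductible → risky (pays 48).
  Safe: high deductible gives 99 − 20 = 79; low deductible gives 48 − 10 = 38. No deviation. ✓
  Risky: low deductible gives 48 − 11 = 37; high deductible gives 99 − 77 = 22. No deviation. ✓
Both hold — the safe type sends high deductible.

high deductible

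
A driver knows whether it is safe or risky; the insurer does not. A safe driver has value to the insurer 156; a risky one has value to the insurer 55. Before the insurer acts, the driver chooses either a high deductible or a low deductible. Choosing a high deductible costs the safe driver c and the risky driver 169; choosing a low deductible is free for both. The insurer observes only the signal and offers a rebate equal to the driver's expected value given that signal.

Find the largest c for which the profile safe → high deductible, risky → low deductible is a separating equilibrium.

Under separation: high deductible → safe (pays 156); low deductible → risky (pays 55).
Risky: 55 − 0 = 55 ≥ 156 − 169 = -13. Holds regardless of c. ✓
Safe: 156 − c ≥ 55 − 0, so c ≤ 156 − 55 = 101.

101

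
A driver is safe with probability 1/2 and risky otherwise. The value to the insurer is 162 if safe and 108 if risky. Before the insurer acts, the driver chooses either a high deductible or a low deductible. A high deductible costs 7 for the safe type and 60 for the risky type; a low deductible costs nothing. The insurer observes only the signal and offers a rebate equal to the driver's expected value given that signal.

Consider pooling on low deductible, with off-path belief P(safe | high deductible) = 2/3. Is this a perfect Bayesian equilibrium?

On the equilibrium path (low deductible) the insurer holds the prior 1/2 and pays 1/2·162 + 1/2·108 = 135. Off-path (high deductible) belief 2/3 gives 2/3·162 + 1/3·108 = 144.
Safe: low deductible gives 135 − 0 = 135; high deductible gives 144 − 7 = 137. Deviates. ✗
Risky: low deductible gives 135 − 0 = 135; high deductible gives 144 − 60 = 84. Stays. ✓

No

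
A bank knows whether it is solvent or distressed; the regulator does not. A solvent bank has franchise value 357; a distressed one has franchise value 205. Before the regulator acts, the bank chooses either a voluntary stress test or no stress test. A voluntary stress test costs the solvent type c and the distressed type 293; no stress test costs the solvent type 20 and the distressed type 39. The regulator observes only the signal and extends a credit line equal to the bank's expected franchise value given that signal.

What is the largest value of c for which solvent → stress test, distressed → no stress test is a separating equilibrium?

Under separation: stress test → solvent (pays 357); no stress test → distressed (pays 205).
Distressed: 205 − 39 = 166 ≥ 357 − 293 = 64. Holds regardless of c. ✓
Solvent: 357 − c ≥ 205 − 20, so c ≤ 357 − 185 = 172.

172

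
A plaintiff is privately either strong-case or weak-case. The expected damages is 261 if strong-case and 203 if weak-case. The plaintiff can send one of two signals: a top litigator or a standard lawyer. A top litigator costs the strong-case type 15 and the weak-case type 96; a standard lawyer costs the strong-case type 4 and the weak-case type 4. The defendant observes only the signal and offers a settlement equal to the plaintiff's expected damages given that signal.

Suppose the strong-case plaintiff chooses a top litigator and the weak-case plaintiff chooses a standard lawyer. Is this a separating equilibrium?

Under separation the defendant infers type exactly: top litigator → strong-case (pays 261), standard lawyer → weak-case (pays 203).
Strong-case: top litigator gives 261 − 15 = 246; standard lawyer gives 203 − 4 = 199. No deviation. ✓
Weak-case: standard lawyer gives 203 − 4 = 199; top litigator gives 261 − 96 = 165. No deviation. ✓
Neither type gains from mimicking the other.

Yes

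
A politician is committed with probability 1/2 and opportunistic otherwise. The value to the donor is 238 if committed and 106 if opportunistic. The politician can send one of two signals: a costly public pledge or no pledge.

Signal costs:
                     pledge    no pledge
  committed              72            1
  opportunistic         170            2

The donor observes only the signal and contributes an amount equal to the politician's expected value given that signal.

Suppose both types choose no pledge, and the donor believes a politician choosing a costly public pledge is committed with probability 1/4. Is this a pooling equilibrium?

On the equilibrium path (no pledge) the donor holds the prior 1/2 and pays 1/2·238 + 1/2·106 = 172. Off-path (pledge) belief 1/4 gives 1/4·238 + 3/4·106 = 139.
Committed: no pledge gives 172 − 1 = 171; pledge gives 139 − 72 = 67. Stays. ✓
Opportunistic: no pledge gives 172 − 2 = 170; pledge gives 139 − 170 = -31. Stays. ✓
Beliefs are Bayes-consistent on-path and both types best-respond.

Yes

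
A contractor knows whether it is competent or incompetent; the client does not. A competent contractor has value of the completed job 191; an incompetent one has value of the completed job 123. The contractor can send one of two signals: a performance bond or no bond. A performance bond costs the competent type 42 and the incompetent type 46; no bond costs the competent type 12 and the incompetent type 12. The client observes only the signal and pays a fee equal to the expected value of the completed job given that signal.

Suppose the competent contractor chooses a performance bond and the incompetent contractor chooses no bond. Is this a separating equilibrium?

If types separate, bond earns payment 191 and no bond earns 123.
Competent: bond gives 191 − 42 = 149; no bond gives 123 − 12 = 111. No deviation. ✓
Incompetent: no bond gives 123 − 12 = 111; bond gives 191 − 46 = 145. Would deviate. ✗

No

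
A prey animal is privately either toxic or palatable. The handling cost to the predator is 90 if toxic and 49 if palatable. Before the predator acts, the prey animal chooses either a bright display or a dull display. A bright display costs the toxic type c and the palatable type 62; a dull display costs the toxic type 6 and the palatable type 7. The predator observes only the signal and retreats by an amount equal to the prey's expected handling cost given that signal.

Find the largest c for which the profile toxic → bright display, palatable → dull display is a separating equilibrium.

47

Under separation: bright display → toxic (pays 90); dull display → palatable (pays 49).
Palatable: 49 − 7 = 42 ≥ 90 − 62 = 28. Holds regardless of c. ✓
Toxic: 90 − c ≥ 49 − 6, so c ≤ 90 − 43 = 47.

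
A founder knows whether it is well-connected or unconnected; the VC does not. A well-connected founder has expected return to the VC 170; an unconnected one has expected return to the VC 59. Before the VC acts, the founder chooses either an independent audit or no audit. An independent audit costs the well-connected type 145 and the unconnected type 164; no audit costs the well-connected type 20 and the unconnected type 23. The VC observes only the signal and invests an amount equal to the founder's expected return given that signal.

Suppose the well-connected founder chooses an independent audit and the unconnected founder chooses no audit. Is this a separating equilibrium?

No

If types separate, audit earns payment 170 and no audit earns 59.
Well-connected: audit gives 170 − 145 = 25; no audit gives 59 − 20 = 39. Would deviate. ✗
Unconnected: no audit gives 59 − 23 = 36; audit gives 170 − 164 = 6. No deviation. ✓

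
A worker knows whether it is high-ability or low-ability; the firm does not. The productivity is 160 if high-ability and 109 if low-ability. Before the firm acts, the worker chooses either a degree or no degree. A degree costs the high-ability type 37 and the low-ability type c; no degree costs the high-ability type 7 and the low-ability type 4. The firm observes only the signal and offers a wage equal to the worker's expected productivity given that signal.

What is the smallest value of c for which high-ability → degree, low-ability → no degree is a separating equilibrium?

Under separation: degree → high-ability (pays 160); no degree → low-ability (pays 109).
High-ability: 160 − 37 = 123 ≥ 109 − 7 = 102. Holds regardless of c. ✓
Low-ability: 109 − 4 ≥ 160 − c, so c ≥ 160 − 105 = 55.

55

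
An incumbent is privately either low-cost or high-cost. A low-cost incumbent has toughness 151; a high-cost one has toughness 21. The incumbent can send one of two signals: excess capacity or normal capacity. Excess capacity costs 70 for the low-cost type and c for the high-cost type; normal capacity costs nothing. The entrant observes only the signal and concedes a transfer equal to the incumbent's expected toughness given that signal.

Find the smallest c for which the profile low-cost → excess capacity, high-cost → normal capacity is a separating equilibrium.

130

Under separation: excess capacity → low-cost (pays 151); normal capacity → high-cost (pays 21).
Low-cost: 151 − 70 = 81 ≥ 21 − 0 = 21. Holds regardless of c. ✓
High-cost: 21 − 0 ≥ 151 − c, so c ≥ 151 − 21 = 130.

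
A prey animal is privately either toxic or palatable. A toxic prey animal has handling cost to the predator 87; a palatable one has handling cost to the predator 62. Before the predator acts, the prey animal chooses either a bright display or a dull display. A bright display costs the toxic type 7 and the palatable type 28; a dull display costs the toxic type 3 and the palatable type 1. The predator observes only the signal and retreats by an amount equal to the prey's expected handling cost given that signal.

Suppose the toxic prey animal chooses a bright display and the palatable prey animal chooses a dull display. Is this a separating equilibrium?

Yes

If types separate, bright display earns payment 87 and dull display earns 62.
Toxic: bright display gives 87 − 7 = 80; dull display gives 62 − 3 = 59. No deviation. ✓
Palatable: dull display gives 62 − 1 = 61; bright display gives 87 − 28 = 59. No deviation. ✓
Neither type gains from mimicking the other.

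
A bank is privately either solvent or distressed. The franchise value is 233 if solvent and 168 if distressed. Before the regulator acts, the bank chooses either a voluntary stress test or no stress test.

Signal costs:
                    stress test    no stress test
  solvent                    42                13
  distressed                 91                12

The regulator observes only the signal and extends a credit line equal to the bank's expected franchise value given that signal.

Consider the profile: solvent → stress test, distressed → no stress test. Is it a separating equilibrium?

Under separation the regulator infers type exactly: stress test → solvent (pays 233), no stress test → distressed (pays 168).
Solvent: stress test gives 233 − 42 = 191; no stress test gives 168 − 13 = 155. No deviation. ✓
Distressed: no stress test gives 168 − 12 = 156; stress test gives 233 − 91 = 142. No deviation. ✓
Both incentive constraints hold.

Yes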